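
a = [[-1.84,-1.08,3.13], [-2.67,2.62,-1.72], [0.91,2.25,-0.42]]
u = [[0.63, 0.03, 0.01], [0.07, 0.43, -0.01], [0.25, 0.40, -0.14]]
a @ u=[[-0.45, 0.73, -0.45], [-1.93, 0.36, 0.19], [0.63, 0.83, 0.05]]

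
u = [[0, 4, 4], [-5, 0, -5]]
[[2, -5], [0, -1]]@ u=[[25, 8, 33], [5, 0, 5]]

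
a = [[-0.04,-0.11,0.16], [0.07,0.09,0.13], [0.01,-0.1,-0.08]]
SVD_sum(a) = [[0.01, 0.02, 0.14],[0.01, 0.02, 0.14],[-0.01, -0.01, -0.09]] + [[-0.05, -0.13, 0.02], [0.03, 0.08, -0.01], [-0.03, -0.07, 0.01]] + [[-0.0, 0.0, 0.0], [0.03, -0.01, -0.0], [0.04, -0.02, -0.0]]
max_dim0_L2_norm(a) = 0.22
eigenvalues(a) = [(0.04+0.14j), (0.04-0.14j), (-0.11+0j)]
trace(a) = -0.03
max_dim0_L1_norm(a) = 0.37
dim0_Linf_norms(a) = [0.07, 0.11, 0.16]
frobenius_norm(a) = 0.29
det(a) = -0.00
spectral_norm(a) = 0.22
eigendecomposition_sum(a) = [[0.01+0.04j, (-0.07+0.04j), 0.02+0.08j],[(0.03-0.01j), (0.05+0.06j), (0.07-0.02j)],[-0.01+0.02j, -0.04+0.00j, (-0.01+0.04j)]] + [[0.01-0.04j, (-0.07-0.04j), 0.02-0.08j], [0.03+0.01j, 0.05-0.06j, 0.07+0.02j], [(-0.01-0.02j), -0.04-0.00j, (-0.01-0.04j)]] + [[(-0.05+0j), 0.03-0.00j, 0.12+0.00j], [0.00-0.00j, (-0+0j), -0.01-0.00j], [(0.02-0j), (-0.02+0j), -0.06-0.00j]]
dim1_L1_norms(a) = [0.31, 0.29, 0.19]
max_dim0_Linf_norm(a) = 0.16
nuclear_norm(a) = 0.46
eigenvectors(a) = [[-0.70+0.00j,-0.70-0.00j,(-0.9+0j)], [0.06+0.62j,(0.06-0.62j),0.04+0.00j], [(-0.31-0.17j),(-0.31+0.17j),(0.43+0j)]]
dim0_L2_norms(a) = [0.08, 0.17, 0.22]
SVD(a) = [[-0.62, 0.78, -0.08], [-0.66, -0.47, 0.59], [0.42, 0.42, 0.81]] @ diag([0.22217580385531743, 0.1823147462324613, 0.05567086749312242]) @ [[-0.08, -0.15, -0.99], [-0.33, -0.93, 0.16], [0.94, -0.34, -0.02]]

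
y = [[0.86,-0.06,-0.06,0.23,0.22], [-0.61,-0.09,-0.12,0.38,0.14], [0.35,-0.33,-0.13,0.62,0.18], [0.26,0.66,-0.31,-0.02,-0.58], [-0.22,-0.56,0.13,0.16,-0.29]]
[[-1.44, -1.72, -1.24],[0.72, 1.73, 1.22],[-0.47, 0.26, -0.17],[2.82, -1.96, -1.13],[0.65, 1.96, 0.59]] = y @ [[-1.13,-2.23,-1.67], [0.70,-2.07,-0.55], [-2.30,0.63,0.14], [0.75,0.8,0.27], [-3.37,-0.34,0.49]]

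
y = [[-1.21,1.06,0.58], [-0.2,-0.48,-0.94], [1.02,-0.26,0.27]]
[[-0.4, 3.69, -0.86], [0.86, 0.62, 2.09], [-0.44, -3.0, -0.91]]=y @[[-0.46,  -2.62,  -0.33],[-0.63,  0.76,  -0.02],[-0.49,  -0.49,  -2.14]]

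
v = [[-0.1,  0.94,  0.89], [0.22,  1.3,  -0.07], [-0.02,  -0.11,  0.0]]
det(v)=0.004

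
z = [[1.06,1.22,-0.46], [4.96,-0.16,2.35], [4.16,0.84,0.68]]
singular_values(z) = [6.93, 1.83, 0.27]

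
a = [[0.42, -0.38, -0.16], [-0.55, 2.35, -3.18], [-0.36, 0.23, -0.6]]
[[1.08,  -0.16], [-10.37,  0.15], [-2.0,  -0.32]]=a @ [[1.63, 0.62], [-1.76, 0.90], [1.68, 0.51]]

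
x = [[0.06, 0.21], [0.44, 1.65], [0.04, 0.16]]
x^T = [[0.06, 0.44, 0.04], [0.21, 1.65, 0.16]]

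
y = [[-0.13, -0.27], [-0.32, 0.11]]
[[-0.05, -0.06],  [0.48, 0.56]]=y@[[-1.23,-1.43], [0.79,0.92]]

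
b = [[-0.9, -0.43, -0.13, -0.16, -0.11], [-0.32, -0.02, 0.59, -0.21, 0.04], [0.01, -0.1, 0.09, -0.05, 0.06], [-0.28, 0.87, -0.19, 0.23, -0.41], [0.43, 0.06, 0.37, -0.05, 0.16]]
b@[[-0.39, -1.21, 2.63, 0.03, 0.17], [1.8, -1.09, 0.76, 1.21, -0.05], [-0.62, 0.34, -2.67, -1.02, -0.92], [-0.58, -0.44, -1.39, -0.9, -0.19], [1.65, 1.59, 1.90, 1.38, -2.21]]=[[-0.43, 1.41, -2.33, -0.42, 0.26], [-0.09, 0.77, -2.06, -0.39, -0.64], [-0.11, 0.24, -0.11, -0.08, -0.20], [0.98, -1.43, -0.67, 0.47, 0.95], [0.0, -0.18, 0.56, -0.03, -0.61]]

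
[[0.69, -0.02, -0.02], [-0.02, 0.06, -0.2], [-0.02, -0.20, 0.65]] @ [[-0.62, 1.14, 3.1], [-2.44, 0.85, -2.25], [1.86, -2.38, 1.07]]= [[-0.42, 0.82, 2.16], [-0.51, 0.5, -0.41], [1.71, -1.74, 1.08]]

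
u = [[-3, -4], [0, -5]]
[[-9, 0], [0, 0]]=u @ [[3, 0], [0, 0]]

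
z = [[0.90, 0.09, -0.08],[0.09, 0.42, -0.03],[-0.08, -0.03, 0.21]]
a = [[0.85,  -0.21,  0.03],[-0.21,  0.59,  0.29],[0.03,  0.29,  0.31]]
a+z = [[1.75, -0.12, -0.05],[-0.12, 1.01, 0.26],[-0.05, 0.26, 0.52]]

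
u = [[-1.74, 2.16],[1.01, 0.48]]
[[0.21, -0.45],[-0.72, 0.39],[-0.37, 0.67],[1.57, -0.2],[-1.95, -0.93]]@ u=[[-0.82,  0.24], [1.65,  -1.37], [1.32,  -0.48], [-2.93,  3.3], [2.45,  -4.66]]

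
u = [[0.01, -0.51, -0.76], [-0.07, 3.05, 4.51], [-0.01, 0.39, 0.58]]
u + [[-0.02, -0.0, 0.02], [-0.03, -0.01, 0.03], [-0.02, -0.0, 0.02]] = [[-0.01, -0.51, -0.74],[-0.1, 3.04, 4.54],[-0.03, 0.39, 0.6]]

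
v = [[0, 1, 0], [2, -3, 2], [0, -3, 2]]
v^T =[[0, 2, 0], [1, -3, -3], [0, 2, 2]]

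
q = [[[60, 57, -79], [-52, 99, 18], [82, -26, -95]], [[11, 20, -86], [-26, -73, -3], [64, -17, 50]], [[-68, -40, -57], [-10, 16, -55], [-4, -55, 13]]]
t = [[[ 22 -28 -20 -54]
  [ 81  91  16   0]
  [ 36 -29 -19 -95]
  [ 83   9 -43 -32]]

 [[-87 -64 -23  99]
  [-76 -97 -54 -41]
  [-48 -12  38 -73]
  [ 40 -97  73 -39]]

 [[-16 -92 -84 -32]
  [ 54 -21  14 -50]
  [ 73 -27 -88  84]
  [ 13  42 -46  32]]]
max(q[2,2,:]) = 13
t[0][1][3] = 0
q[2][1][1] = 16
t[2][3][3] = 32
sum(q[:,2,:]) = 12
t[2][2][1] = -27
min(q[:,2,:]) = -95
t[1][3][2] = 73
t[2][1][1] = -21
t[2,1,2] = 14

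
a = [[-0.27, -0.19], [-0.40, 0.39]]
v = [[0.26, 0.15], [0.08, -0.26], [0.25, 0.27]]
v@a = [[-0.13, 0.01], [0.08, -0.12], [-0.18, 0.06]]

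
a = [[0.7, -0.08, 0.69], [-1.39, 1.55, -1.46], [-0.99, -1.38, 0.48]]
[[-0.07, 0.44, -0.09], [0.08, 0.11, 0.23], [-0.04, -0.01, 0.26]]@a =[[-0.57, 0.81, -0.73],[-0.32, -0.15, 0.01],[-0.27, -0.37, 0.11]]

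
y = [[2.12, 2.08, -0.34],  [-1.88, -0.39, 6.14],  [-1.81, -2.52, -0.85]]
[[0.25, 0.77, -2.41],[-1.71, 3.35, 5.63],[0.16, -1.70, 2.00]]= y @ [[0.26, -0.10, 0.36], [-0.18, 0.56, -1.37], [-0.21, 0.55, 0.94]]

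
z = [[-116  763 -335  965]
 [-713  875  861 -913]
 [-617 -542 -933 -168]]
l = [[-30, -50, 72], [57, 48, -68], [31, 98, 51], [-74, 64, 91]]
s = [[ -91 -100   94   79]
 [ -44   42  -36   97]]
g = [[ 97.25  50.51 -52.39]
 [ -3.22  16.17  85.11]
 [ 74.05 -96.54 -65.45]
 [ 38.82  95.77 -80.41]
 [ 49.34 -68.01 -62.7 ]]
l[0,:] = [-30, -50, 72]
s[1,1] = 42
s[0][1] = -100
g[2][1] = -96.54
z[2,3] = -168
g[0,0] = 97.25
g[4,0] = 49.34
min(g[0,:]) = -52.39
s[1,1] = 42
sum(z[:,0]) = -1446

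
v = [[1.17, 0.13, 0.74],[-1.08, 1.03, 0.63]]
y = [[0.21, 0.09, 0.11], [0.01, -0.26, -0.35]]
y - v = [[-0.96, -0.04, -0.63], [1.09, -1.29, -0.98]]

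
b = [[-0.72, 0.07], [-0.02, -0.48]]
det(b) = 0.35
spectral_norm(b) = 0.72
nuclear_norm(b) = 1.20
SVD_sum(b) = [[-0.72, 0.10], [0.05, -0.01]] + [[-0.00, -0.03], [-0.07, -0.47]]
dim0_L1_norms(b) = [0.74, 0.55]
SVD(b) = [[-1.0, 0.07],[0.07, 1.00]] @ diag([0.7242616403252599, 0.47910862688263484]) @ [[0.99, -0.14], [-0.14, -0.99]]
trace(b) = -1.20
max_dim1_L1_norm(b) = 0.79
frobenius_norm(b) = 0.87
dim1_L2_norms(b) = [0.72, 0.48]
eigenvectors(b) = [[-1.0, -0.29],[-0.09, -0.96]]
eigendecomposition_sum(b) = [[-0.73,0.22],[-0.06,0.02]] + [[0.01, -0.15], [0.04, -0.5]]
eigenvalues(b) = [-0.71, -0.49]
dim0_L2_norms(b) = [0.72, 0.49]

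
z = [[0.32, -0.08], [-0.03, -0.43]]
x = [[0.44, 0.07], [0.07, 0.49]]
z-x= [[-0.12, -0.15], [-0.1, -0.92]]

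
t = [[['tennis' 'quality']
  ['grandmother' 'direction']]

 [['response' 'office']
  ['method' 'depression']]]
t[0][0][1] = 'quality'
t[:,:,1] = [['quality', 'direction'], ['office', 'depression']]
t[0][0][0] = 'tennis'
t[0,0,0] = 'tennis'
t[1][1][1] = 'depression'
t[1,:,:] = [['response', 'office'], ['method', 'depression']]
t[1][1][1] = 'depression'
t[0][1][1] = 'direction'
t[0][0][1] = 'quality'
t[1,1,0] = 'method'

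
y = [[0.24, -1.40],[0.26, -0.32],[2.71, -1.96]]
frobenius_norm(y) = 3.66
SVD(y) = [[-0.31, -0.94], [-0.12, -0.07], [-0.94, 0.32]] @ diag([3.53138018263914, 0.9500810521547922]) @ [[-0.75, 0.66], [0.66, 0.75]]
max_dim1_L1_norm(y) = 4.67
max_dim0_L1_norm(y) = 3.68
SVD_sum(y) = [[0.83, -0.72],[0.31, -0.27],[2.51, -2.19]] + [[-0.59,-0.68],[-0.05,-0.05],[0.20,0.23]]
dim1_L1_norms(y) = [1.64, 0.58, 4.67]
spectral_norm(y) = 3.53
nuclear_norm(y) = 4.48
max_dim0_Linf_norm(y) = 2.71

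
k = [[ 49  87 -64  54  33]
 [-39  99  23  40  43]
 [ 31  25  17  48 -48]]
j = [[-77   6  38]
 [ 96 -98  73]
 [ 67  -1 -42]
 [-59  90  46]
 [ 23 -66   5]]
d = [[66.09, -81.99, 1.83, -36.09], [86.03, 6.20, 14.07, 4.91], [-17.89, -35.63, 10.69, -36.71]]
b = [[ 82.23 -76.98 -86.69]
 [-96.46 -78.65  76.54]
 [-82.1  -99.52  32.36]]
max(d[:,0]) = 86.03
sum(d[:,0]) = 134.23000000000002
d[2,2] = 10.69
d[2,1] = -35.63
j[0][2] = 38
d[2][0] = -17.89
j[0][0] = -77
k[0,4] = 33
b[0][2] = -86.69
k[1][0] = -39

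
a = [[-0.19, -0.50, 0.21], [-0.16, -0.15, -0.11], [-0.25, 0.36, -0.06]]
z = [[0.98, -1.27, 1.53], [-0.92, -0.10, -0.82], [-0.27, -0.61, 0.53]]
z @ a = [[-0.37, 0.25, 0.25], [0.4, 0.18, -0.13], [0.02, 0.42, -0.02]]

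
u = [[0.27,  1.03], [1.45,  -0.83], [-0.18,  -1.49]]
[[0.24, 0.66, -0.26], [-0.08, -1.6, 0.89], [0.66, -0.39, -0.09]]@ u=[[1.07, 0.09], [-2.5, -0.08], [-0.37, 1.14]]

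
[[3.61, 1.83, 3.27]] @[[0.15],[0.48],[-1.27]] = [[-2.73]]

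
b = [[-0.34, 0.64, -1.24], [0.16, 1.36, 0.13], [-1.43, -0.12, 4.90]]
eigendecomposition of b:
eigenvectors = [[-0.22, -0.97, 0.25], [0.02, 0.09, 0.96], [0.98, -0.24, 0.14]]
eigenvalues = [5.21, -0.71, 1.42]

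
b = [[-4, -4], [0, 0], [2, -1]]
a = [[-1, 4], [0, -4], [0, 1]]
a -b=[[3, 8], [0, -4], [-2, 2]]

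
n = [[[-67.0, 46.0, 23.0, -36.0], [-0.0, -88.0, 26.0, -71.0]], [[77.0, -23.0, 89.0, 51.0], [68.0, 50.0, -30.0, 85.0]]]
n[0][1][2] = 26.0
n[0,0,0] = -67.0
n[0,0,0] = -67.0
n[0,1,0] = -0.0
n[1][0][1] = -23.0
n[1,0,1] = -23.0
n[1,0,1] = -23.0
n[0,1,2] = 26.0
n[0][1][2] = 26.0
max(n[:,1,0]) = 68.0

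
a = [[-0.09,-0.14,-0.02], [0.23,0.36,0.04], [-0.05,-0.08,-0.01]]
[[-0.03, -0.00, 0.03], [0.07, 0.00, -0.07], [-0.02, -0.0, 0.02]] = a @ [[0.27, 0.13, -0.19], [0.02, -0.09, -0.1], [-0.01, 0.16, 0.16]]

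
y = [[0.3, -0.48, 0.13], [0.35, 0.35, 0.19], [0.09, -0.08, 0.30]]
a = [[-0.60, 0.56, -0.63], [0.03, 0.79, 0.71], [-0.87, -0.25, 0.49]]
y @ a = [[-0.31, -0.24, -0.47], [-0.36, 0.42, 0.12], [-0.32, -0.09, 0.03]]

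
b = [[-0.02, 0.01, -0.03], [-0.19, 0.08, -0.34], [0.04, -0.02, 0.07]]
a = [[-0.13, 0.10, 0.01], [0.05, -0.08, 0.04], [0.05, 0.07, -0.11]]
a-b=[[-0.11, 0.09, 0.04], [0.24, -0.16, 0.38], [0.01, 0.09, -0.18]]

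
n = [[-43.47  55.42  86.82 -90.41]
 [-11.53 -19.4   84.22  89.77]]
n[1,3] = 89.77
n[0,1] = 55.42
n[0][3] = -90.41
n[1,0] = -11.53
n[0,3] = -90.41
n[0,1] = 55.42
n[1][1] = -19.4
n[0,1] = 55.42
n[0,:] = [-43.47, 55.42, 86.82, -90.41]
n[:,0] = [-43.47, -11.53]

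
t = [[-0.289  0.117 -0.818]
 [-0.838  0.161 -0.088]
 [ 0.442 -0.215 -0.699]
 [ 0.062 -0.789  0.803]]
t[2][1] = -0.215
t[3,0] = 0.062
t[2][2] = -0.699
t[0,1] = 0.117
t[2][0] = 0.442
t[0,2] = -0.818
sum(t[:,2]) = -0.8019999999999999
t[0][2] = -0.818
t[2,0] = 0.442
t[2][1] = -0.215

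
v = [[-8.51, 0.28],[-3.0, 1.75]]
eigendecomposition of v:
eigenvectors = [[-0.96, -0.03], [-0.28, -1.00]]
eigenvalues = [-8.43, 1.67]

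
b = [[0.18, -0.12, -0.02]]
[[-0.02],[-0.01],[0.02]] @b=[[-0.00, 0.0, 0.0],[-0.00, 0.0, 0.0],[0.00, -0.00, -0.00]]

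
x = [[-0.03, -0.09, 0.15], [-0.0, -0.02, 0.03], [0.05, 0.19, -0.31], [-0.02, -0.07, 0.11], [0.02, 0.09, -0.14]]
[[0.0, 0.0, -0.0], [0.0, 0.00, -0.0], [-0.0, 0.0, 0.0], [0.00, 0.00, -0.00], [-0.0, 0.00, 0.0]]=x @ [[-0.01, -0.00, 0.01],[0.00, 0.00, -0.0],[0.01, 0.00, -0.01]]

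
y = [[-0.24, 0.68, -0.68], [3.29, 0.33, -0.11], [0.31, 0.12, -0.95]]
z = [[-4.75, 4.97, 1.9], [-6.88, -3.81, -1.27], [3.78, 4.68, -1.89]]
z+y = [[-4.99, 5.65, 1.22], [-3.59, -3.48, -1.38], [4.09, 4.80, -2.84]]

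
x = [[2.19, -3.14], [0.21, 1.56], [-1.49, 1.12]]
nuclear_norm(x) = 5.59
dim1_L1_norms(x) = [5.33, 1.77, 2.61]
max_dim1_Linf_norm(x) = 3.14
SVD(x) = [[-0.88,-0.04], [0.27,-0.87], [0.40,0.50]] @ diag([4.374784487330677, 1.2120893900248724]) @ [[-0.56, 0.83], [-0.83, -0.56]]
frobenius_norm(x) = 4.54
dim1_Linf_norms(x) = [3.14, 1.56, 1.49]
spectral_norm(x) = 4.37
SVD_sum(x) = [[2.15, -3.16], [-0.66, 0.97], [-0.99, 1.46]] + [[0.04, 0.02], [0.87, 0.59], [-0.50, -0.34]]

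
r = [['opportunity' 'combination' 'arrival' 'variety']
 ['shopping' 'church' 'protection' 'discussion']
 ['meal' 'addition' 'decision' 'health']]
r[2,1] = 'addition'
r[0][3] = 'variety'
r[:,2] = ['arrival', 'protection', 'decision']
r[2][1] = 'addition'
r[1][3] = 'discussion'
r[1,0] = 'shopping'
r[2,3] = 'health'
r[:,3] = ['variety', 'discussion', 'health']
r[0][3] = 'variety'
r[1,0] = 'shopping'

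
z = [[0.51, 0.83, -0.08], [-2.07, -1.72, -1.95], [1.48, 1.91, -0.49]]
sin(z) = [[0.54, 1.19, -0.80], [-4.27, -4.26, -2.11], [1.39, 2.61, -2.25]]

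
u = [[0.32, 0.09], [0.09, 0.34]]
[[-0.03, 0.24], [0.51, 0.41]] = u@[[-0.57, 0.46], [1.66, 1.07]]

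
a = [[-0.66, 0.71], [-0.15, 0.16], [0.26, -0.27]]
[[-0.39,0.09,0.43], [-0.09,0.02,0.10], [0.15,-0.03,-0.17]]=a@ [[-0.03, -0.07, -0.21], [-0.58, 0.06, 0.41]]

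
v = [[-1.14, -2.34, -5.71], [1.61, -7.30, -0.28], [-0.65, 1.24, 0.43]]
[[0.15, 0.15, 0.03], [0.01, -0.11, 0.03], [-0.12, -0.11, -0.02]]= v @ [[0.22, 0.23, 0.02],[0.05, 0.07, 0.0],[-0.09, -0.10, -0.01]]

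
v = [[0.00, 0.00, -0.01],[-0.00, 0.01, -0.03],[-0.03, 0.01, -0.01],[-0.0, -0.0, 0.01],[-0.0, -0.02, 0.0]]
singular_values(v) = [0.04, 0.03, 0.02]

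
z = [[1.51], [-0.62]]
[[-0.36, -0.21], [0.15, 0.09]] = z @ [[-0.24, -0.14]]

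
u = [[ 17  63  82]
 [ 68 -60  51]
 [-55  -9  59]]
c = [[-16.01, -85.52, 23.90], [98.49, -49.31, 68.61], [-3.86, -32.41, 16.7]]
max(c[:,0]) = 98.49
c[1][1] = -49.31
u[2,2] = 59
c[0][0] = -16.01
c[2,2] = 16.7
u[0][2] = 82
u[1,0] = 68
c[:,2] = [23.9, 68.61, 16.7]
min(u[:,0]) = -55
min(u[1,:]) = -60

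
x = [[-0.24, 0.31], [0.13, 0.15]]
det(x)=-0.076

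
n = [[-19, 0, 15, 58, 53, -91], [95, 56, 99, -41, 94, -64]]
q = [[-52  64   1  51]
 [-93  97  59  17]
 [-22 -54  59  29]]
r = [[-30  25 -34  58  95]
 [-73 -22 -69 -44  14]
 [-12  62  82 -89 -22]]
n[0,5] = -91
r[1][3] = -44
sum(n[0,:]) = 16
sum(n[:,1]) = 56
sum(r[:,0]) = -115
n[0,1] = 0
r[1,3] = -44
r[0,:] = [-30, 25, -34, 58, 95]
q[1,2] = 59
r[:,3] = [58, -44, -89]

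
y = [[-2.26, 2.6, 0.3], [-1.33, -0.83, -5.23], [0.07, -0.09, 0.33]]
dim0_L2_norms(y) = [2.62, 2.73, 5.25]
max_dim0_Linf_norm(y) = 5.23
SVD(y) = [[0.04, 1.0, 0.03], [-1.00, 0.04, 0.06], [0.06, -0.03, 1.0]] @ diag([5.4717735684119155, 3.4553615392887433, 0.10183638265786833]) @ [[0.23, 0.17, 0.96], [-0.67, 0.74, 0.03], [-0.71, -0.65, 0.28]]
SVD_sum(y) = [[0.05, 0.04, 0.20], [-1.24, -0.92, -5.24], [0.07, 0.05, 0.30]] + [[-2.31, 2.57, 0.09], [-0.09, 0.10, 0.00], [0.07, -0.08, -0.0]] + [[-0.00, -0.0, 0.00],[-0.00, -0.0, 0.00],[-0.07, -0.07, 0.03]]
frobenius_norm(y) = 6.47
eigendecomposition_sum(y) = [[-1.12+0.57j, 1.30+1.25j, 0.55+3.80j], [-0.65-0.53j, -0.42+1.13j, -2.19+1.36j], [(0.03-0.02j), (-0.04-0.03j), -0.04-0.11j]] + [[(-1.12-0.57j), 1.30-1.25j, (0.55-3.8j)],[-0.65+0.53j, (-0.42-1.13j), -2.19-1.36j],[0.03+0.02j, -0.04+0.03j, (-0.04+0.11j)]] + [[(-0.02+0j), (0.01-0j), (-0.79-0j)], [(-0.03+0j), (0.01-0j), (-0.85-0j)], [(0.01-0j), -0.00+0.00j, (0.4+0j)]]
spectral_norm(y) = 5.47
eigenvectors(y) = [[(-0.83+0j), (-0.83-0j), (-0.64+0j)],  [-0.22-0.51j, -0.22+0.51j, -0.69+0.00j],  [0.02-0.00j, (0.02+0j), (0.32+0j)]]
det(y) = 1.93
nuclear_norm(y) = 9.03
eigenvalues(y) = [(-1.57+1.6j), (-1.57-1.6j), (0.38+0j)]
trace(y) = -2.76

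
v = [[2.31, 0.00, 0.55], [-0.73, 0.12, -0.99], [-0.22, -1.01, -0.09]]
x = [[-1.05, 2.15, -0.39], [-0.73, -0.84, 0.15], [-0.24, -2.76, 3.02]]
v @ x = [[-2.56, 3.45, 0.76],[0.92, 1.06, -2.69],[0.99, 0.62, -0.34]]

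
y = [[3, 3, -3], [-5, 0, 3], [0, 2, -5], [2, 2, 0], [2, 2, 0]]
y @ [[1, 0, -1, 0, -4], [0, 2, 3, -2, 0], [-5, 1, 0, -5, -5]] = [[18, 3, 6, 9, 3], [-20, 3, 5, -15, 5], [25, -1, 6, 21, 25], [2, 4, 4, -4, -8], [2, 4, 4, -4, -8]]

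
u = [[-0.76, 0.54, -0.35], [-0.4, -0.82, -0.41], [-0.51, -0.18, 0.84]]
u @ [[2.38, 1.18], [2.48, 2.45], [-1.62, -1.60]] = [[0.10, 0.99], [-2.32, -1.82], [-3.02, -2.39]]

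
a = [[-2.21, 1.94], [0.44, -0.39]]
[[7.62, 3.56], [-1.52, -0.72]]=a@ [[-2.85, 1.56], [0.68, 3.61]]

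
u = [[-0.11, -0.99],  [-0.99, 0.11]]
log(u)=[[-0.00+1.74j, 0.00+1.56j], [1.56j, (-0+1.4j)]]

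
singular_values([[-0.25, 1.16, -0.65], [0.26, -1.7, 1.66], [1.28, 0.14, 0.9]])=[2.83, 1.39, 0.31]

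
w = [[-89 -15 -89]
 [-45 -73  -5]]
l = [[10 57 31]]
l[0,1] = 57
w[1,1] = -73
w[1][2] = -5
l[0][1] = 57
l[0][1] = 57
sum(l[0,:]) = 98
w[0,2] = -89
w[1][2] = -5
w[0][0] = -89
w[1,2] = -5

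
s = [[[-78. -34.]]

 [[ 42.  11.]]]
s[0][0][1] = -34.0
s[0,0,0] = -78.0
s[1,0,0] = 42.0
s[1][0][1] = 11.0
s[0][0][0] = -78.0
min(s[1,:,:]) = 11.0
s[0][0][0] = -78.0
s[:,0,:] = [[-78.0, -34.0], [42.0, 11.0]]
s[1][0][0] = 42.0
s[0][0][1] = -34.0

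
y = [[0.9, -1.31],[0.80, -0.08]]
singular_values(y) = [1.68, 0.58]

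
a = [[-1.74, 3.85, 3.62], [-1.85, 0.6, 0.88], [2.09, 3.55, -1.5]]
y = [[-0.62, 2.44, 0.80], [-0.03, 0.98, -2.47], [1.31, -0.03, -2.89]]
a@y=[[5.71, -0.58, -21.36], [2.28, -3.95, -5.51], [-3.37, 8.62, -2.76]]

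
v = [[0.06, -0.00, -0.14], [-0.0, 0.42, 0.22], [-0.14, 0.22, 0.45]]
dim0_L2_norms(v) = [0.15, 0.47, 0.52]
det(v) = 0.00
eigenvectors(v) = [[-0.17, 0.9, -0.39],[0.65, -0.20, -0.74],[0.74, 0.38, 0.55]]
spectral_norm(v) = 0.67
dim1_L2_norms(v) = [0.15, 0.47, 0.52]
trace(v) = 0.93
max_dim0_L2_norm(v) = 0.52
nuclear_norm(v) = 0.93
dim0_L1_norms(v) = [0.2, 0.64, 0.81]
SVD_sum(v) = [[0.02, -0.07, -0.09], [-0.07, 0.28, 0.32], [-0.09, 0.32, 0.37]] + [[0.04, 0.07, -0.06], [0.07, 0.14, -0.1], [-0.06, -0.1, 0.08]] + [[0.0, -0.0, 0.0],  [-0.00, 0.0, -0.00],  [0.0, -0.00, 0.0]]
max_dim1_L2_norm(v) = 0.52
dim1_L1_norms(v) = [0.2, 0.64, 0.81]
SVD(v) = [[-0.17,-0.39,0.90], [0.65,-0.74,-0.20], [0.74,0.55,0.38]] @ diag([0.6731539119264063, 0.255660723948885, 0.0011853641247086375]) @ [[-0.17, 0.65, 0.74], [-0.39, -0.74, 0.55], [0.9, -0.2, 0.38]]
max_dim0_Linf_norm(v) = 0.45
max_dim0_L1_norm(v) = 0.81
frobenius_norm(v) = 0.72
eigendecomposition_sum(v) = [[0.02, -0.07, -0.09], [-0.07, 0.28, 0.32], [-0.09, 0.32, 0.37]] + [[0.00, -0.0, 0.0], [-0.0, 0.0, -0.00], [0.00, -0.00, 0.0]] + [[0.04, 0.07, -0.06],  [0.07, 0.14, -0.10],  [-0.06, -0.1, 0.08]]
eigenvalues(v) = [0.67, 0.0, 0.26]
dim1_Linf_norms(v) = [0.14, 0.42, 0.45]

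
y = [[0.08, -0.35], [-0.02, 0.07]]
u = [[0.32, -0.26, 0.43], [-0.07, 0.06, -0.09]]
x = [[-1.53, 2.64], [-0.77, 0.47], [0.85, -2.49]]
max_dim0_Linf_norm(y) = 0.35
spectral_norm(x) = 4.08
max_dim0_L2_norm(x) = 3.66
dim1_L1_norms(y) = [0.43, 0.09]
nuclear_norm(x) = 4.71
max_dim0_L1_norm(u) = 0.52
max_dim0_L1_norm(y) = 0.42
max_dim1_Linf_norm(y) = 0.35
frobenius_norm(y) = 0.37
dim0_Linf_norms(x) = [1.53, 2.64]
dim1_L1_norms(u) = [1.01, 0.22]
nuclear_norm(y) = 0.37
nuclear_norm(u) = 0.61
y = u @ x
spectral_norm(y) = 0.37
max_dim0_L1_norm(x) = 5.6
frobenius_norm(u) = 0.61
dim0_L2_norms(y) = [0.08, 0.36]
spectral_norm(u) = 0.61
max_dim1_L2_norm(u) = 0.6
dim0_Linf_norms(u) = [0.32, 0.26, 0.43]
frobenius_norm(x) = 4.13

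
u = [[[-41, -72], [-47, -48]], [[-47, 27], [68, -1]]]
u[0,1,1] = -48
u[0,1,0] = -47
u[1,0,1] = 27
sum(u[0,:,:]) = -208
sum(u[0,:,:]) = -208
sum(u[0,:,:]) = -208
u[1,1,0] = 68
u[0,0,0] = -41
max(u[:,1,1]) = -1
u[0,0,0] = -41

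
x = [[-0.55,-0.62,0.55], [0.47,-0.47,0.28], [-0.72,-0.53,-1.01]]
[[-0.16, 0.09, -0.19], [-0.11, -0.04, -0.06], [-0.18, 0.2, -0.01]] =x@[[0.01,-0.14,0.07], [0.27,-0.08,0.14], [0.03,-0.06,-0.11]]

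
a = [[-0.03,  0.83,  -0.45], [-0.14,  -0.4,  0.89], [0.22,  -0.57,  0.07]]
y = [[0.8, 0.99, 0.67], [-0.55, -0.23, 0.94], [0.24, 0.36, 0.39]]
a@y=[[-0.59, -0.38, 0.58], [0.32, 0.27, -0.12], [0.51, 0.37, -0.36]]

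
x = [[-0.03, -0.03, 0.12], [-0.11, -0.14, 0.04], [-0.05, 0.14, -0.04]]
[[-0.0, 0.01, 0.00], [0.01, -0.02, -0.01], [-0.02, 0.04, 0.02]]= x @[[0.06,-0.14,-0.06], [-0.14,0.29,0.12], [-0.06,0.12,0.05]]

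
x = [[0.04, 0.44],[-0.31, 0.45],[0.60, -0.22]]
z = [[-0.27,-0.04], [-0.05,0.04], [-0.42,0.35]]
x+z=[[-0.23, 0.40], [-0.36, 0.49], [0.18, 0.13]]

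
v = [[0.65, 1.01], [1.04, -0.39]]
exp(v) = [[2.71, 1.42],[1.46, 1.25]]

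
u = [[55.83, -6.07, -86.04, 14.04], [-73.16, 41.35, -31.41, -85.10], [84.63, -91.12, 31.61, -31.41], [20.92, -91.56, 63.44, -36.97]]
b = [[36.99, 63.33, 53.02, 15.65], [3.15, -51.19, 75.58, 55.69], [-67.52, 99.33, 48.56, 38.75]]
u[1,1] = 41.35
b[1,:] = [3.15, -51.19, 75.58, 55.69]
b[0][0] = 36.99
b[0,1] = 63.33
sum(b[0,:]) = 168.99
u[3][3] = -36.97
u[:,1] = [-6.07, 41.35, -91.12, -91.56]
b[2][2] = 48.56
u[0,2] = -86.04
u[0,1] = -6.07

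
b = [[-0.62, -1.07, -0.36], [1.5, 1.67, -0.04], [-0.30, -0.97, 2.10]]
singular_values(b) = [2.86, 1.97, 0.28]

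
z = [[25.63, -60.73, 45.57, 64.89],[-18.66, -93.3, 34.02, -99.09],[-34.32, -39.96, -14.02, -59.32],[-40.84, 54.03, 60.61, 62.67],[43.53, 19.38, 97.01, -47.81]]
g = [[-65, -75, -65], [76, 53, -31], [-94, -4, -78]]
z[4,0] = 43.53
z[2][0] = -34.32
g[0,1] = -75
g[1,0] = 76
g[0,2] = -65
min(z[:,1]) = -93.3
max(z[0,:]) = 64.89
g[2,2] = -78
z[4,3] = -47.81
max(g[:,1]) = 53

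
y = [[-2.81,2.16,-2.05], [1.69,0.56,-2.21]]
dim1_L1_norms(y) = [7.02, 4.46]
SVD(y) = [[-0.99, -0.11], [-0.11, 0.99]] @ diag([4.107988516861736, 2.8182317763683162]) @ [[0.63,-0.54,0.56], [0.71,0.11,-0.7]]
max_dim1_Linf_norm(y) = 2.81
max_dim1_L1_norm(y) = 7.02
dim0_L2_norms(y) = [3.28, 2.23, 3.01]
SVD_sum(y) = [[-2.59,2.20,-2.27],  [-0.29,0.25,-0.26]] + [[-0.22, -0.04, 0.22], [1.98, 0.31, -1.95]]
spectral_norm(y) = 4.11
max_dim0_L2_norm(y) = 3.28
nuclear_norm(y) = 6.93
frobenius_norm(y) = 4.98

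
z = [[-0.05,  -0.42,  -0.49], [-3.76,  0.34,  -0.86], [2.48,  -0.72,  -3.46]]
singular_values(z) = [4.87, 3.19, 0.36]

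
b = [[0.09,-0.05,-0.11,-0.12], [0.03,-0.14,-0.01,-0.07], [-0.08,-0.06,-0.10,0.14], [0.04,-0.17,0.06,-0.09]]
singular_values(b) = [0.29, 0.19, 0.15, 0.01]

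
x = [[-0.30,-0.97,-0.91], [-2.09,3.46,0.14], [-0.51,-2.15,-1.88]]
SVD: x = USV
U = [[0.23,0.38,-0.90], [-0.83,0.55,0.02], [0.5,0.74,0.44]]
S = [4.6, 2.34, 0.0]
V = [[0.31, -0.91, -0.28], [-0.7, -0.02, -0.71], [0.64, 0.41, -0.65]]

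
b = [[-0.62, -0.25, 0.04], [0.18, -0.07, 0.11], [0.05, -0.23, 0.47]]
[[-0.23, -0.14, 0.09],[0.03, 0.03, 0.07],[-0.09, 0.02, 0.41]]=b@ [[0.29, 0.18, -0.13], [0.18, 0.14, 0.1], [-0.13, 0.1, 0.93]]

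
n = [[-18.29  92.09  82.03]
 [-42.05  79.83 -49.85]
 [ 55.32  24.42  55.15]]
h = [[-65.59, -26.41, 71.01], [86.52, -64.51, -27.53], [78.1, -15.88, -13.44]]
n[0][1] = 92.09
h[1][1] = -64.51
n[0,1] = 92.09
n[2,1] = 24.42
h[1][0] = 86.52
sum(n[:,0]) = -5.019999999999996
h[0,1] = -26.41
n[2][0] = 55.32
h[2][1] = -15.88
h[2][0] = 78.1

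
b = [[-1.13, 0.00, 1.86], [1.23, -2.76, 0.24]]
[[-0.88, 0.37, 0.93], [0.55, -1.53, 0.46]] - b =[[0.25,0.37,-0.93], [-0.68,1.23,0.22]]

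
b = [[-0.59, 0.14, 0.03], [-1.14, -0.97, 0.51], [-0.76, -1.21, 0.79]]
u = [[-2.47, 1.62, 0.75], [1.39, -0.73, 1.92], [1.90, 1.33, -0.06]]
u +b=[[-3.06,  1.76,  0.78],  [0.25,  -1.70,  2.43],  [1.14,  0.12,  0.73]]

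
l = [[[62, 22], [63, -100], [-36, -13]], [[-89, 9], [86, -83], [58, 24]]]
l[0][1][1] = -100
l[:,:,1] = [[22, -100, -13], [9, -83, 24]]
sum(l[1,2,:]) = 82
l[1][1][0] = 86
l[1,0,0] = -89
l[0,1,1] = -100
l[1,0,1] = 9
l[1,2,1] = 24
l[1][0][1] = 9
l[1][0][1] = 9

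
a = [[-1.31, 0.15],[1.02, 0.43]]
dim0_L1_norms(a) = [2.33, 0.58]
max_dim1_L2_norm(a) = 1.32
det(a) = -0.72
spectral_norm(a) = 1.67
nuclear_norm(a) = 2.10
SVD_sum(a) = [[-1.28, -0.12], [1.05, 0.10]] + [[-0.03, 0.27], [-0.03, 0.33]]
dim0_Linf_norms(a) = [1.31, 0.43]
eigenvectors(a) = [[-0.87, -0.08],[0.49, -1.00]]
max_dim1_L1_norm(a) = 1.46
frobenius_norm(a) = 1.72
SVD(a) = [[-0.77,  0.63], [0.63,  0.77]] @ diag([1.667120160281608, 0.4296630903191786]) @ [[1.00, 0.09], [-0.09, 1.0]]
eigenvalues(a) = [-1.39, 0.51]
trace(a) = -0.88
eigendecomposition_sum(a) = [[-1.33, 0.11], [0.75, -0.06]] + [[0.02, 0.04], [0.27, 0.49]]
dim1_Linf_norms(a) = [1.31, 1.02]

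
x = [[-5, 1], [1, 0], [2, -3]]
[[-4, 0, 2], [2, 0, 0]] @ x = [[24, -10], [-10, 2]]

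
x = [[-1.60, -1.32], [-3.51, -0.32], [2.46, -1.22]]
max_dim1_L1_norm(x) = 3.83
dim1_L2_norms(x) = [2.07, 3.52, 2.75]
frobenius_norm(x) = 4.93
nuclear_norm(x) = 6.40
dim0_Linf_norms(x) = [3.51, 1.32]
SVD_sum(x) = [[-1.62, -0.02], [-3.51, -0.05], [2.44, 0.03]] + [[0.02, -1.30], [0.0, -0.27], [0.02, -1.25]]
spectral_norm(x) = 4.58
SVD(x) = [[-0.35, 0.71],  [-0.77, 0.15],  [0.53, 0.69]] @ diag([4.57545744725496, 1.8248531854259176]) @ [[1.0, 0.01], [0.01, -1.0]]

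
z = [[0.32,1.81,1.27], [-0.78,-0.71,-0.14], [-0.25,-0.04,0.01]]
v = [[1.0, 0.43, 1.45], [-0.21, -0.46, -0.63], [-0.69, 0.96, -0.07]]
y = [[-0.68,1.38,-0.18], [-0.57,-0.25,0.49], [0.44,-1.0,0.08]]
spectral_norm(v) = 1.97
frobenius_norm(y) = 2.06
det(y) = -0.08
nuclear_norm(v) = 3.21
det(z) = -0.11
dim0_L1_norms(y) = [1.69, 2.63, 0.75]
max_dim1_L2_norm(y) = 1.55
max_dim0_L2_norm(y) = 1.72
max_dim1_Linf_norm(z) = 1.81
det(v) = 0.07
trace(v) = 0.47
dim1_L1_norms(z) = [3.4, 1.63, 0.3]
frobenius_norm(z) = 2.49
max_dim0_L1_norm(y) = 2.63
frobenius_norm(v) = 2.31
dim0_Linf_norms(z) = [0.78, 1.81, 1.27]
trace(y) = -0.85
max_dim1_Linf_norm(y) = 1.38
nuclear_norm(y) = 2.74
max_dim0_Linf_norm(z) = 1.81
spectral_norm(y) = 1.90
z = y + v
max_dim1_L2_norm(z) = 2.23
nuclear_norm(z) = 3.17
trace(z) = -0.38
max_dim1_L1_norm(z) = 3.4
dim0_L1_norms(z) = [1.35, 2.56, 1.42]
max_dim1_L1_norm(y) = 2.24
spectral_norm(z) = 2.38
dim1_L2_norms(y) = [1.55, 0.79, 1.1]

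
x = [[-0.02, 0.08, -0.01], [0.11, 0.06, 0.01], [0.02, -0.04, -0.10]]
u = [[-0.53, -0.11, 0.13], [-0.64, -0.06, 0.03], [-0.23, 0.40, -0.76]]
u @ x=[[0.0, -0.05, -0.01], [0.01, -0.06, 0.00], [0.03, 0.04, 0.08]]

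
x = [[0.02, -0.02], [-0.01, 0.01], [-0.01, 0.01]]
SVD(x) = [[-0.82, -0.58], [0.41, -0.58], [0.41, -0.58]] @ diag([0.034641016151377546, 1.4656667414753245e-18]) @ [[-0.71,0.71], [0.71,0.71]]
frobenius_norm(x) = 0.03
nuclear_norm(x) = 0.03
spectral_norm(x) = 0.03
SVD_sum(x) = [[0.02,-0.02], [-0.01,0.01], [-0.01,0.01]] + [[-0.00, -0.00], [-0.00, -0.0], [-0.0, -0.00]]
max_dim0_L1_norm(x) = 0.04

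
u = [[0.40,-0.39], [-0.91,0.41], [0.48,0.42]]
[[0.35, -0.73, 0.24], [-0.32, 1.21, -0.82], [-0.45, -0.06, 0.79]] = u @ [[-0.09, -0.92, 1.15], [-0.98, 0.92, 0.56]]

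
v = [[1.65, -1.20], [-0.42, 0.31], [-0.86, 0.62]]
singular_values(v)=[2.36, 0.01]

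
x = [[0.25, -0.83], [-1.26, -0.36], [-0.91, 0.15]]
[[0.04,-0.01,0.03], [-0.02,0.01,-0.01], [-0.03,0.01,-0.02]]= x @ [[0.03, -0.01, 0.02],[-0.04, 0.01, -0.03]]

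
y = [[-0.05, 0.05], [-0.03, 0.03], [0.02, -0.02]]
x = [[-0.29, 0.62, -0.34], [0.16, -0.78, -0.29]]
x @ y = [[-0.01,0.01], [0.01,-0.01]]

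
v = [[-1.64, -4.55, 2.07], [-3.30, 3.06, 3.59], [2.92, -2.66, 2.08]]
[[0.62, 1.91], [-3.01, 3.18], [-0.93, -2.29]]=v @ [[-0.18, -0.9], [-0.38, -0.05], [-0.68, 0.10]]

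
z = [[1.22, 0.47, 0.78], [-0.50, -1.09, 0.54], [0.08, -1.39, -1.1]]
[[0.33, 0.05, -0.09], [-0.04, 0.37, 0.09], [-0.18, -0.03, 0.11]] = z@[[0.17, -0.05, -0.04], [0.03, -0.19, -0.07], [0.14, 0.26, -0.01]]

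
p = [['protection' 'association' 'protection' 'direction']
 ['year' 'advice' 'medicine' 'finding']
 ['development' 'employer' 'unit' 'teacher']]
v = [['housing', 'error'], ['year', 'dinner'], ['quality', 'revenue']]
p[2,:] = ['development', 'employer', 'unit', 'teacher']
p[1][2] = 'medicine'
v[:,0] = ['housing', 'year', 'quality']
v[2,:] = ['quality', 'revenue']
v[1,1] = 'dinner'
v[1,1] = 'dinner'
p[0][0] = 'protection'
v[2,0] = 'quality'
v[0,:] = ['housing', 'error']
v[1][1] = 'dinner'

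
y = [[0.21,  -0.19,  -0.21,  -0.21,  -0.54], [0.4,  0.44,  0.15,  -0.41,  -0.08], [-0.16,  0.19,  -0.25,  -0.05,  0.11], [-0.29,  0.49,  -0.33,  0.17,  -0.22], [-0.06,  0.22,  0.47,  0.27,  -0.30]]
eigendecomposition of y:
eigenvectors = [[-0.24-0.49j,(-0.24+0.49j),-0.44-0.35j,-0.44+0.35j,-0.69+0.00j],[-0.67+0.00j,(-0.67-0j),0.02j,-0.02j,-0.10+0.00j],[-0.02+0.14j,-0.02-0.14j,(0.21-0.17j),(0.21+0.17j),(0.34+0j)],[-0.16+0.37j,(-0.16-0.37j),-0.20-0.37j,(-0.2+0.37j),(-0.63+0j)],[-0.05+0.28j,-0.05-0.28j,-0.66+0.00j,(-0.66-0j),0.03+0.00j]]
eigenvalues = [(0.48+0.52j), (0.48-0.52j), (-0.41+0.24j), (-0.41-0.24j), (0.12+0j)]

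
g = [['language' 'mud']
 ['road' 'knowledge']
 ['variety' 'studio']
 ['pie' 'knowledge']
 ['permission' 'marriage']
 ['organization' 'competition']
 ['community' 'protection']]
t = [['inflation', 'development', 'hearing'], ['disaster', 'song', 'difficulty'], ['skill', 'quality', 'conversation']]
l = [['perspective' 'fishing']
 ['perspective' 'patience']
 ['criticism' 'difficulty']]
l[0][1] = 'fishing'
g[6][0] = 'community'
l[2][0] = 'criticism'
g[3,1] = 'knowledge'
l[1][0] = 'perspective'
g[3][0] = 'pie'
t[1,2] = 'difficulty'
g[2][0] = 'variety'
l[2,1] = 'difficulty'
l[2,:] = ['criticism', 'difficulty']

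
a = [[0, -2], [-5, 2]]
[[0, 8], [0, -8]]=a@[[0, 0], [0, -4]]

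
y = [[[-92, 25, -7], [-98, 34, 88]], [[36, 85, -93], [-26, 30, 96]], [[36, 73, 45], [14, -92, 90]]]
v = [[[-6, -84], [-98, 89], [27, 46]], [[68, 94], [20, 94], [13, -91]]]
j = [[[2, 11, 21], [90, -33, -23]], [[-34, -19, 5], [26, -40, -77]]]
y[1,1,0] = -26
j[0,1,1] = -33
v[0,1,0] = -98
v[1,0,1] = 94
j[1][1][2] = -77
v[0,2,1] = 46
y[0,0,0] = -92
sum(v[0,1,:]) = -9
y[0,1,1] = 34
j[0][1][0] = 90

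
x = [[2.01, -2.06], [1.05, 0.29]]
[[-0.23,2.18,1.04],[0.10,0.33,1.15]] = x@[[0.05, 0.48, 0.97], [0.16, -0.59, 0.44]]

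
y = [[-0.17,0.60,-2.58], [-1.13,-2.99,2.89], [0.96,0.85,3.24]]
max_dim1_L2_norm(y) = 4.31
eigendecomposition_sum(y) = [[0.51, 1.02, -0.26], [-1.68, -3.34, 0.86], [0.15, 0.3, -0.08]] + [[-0.15, -0.05, -0.07],[0.08, 0.03, 0.04],[0.02, 0.01, 0.01]] + [[-0.53,-0.37,-2.25], [0.47,0.32,1.99], [0.79,0.54,3.31]]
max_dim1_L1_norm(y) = 7.01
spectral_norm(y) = 5.34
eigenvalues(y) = [-2.91, -0.11, 3.1]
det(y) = 1.00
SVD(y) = [[0.49, 0.17, 0.86], [-0.72, 0.63, 0.28], [-0.49, -0.76, 0.43]] @ diag([5.34421661752829, 3.0317737929358506, 0.0616150420095811]) @ [[0.05, 0.38, -0.92], [-0.48, -0.80, -0.36], [-0.87, 0.46, 0.15]]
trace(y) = 0.08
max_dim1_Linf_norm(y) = 3.24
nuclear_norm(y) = 8.44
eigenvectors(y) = [[-0.29, 0.87, -0.50],[0.95, -0.47, 0.45],[-0.09, -0.13, 0.74]]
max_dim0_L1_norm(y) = 8.71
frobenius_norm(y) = 6.14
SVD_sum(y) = [[0.13, 0.99, -2.4], [-0.19, -1.47, 3.57], [-0.13, -1.00, 2.42]] + [[-0.25,-0.42,-0.19], [-0.92,-1.53,-0.68], [1.11,1.84,0.82]] + [[-0.05, 0.02, 0.01], [-0.02, 0.01, 0.00], [-0.02, 0.01, 0.0]]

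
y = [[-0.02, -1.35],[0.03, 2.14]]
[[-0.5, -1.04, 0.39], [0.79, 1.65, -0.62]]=y @ [[0.1,  0.21,  -0.08],[0.37,  0.77,  -0.29]]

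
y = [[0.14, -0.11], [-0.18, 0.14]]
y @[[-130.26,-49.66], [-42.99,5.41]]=[[-13.51, -7.55], [17.43, 9.7]]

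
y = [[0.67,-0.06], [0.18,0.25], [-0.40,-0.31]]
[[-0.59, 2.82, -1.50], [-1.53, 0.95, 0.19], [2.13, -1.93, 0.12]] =y @ [[-1.34,  4.27,  -2.04], [-5.15,  0.71,  2.24]]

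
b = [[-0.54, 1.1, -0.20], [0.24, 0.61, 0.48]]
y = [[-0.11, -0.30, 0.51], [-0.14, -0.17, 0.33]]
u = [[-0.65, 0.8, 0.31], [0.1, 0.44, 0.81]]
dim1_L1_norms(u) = [1.76, 1.35]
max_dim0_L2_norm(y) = 0.61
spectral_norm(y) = 0.72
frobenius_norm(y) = 0.72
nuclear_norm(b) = 2.00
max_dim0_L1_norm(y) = 0.84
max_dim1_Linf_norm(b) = 1.1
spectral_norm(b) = 1.31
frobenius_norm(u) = 1.42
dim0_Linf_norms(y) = [0.14, 0.3, 0.51]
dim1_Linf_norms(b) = [1.1, 0.61]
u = y + b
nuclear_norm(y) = 0.78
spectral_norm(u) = 1.25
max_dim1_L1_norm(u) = 1.76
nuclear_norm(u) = 1.92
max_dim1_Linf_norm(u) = 0.81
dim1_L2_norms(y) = [0.6, 0.4]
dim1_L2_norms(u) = [1.08, 0.93]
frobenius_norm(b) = 1.48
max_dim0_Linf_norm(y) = 0.51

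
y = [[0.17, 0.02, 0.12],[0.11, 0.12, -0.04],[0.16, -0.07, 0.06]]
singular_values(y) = [0.28, 0.15, 0.06]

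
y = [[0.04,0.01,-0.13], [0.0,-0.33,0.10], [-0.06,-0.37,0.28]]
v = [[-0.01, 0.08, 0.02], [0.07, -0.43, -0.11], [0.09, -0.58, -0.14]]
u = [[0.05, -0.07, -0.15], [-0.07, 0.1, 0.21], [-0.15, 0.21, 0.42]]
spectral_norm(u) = 0.58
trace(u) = 0.57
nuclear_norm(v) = 0.76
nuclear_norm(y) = 0.73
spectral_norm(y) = 0.58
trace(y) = -0.01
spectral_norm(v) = 0.76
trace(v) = -0.58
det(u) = -0.00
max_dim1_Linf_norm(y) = 0.37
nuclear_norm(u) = 0.58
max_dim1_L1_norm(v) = 0.81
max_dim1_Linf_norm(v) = 0.58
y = v + u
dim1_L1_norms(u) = [0.27, 0.38, 0.78]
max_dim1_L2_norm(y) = 0.47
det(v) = -0.00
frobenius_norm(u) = 0.58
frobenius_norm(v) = 0.76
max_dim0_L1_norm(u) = 0.78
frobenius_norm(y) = 0.60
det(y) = 0.00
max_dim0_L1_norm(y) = 0.71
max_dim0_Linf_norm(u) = 0.42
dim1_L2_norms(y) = [0.14, 0.34, 0.47]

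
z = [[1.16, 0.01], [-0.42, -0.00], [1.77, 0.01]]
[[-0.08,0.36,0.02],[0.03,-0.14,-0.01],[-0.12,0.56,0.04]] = z @ [[-0.07, 0.33, 0.03], [0.07, -2.05, -1.45]]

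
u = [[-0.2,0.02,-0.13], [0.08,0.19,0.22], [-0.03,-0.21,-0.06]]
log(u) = [[-1.48+3.39j, 0.72+0.84j, 0.28+1.87j], [0.20-0.60j, (-0.92-0.15j), (1.45-0.33j)], [-0.35-0.18j, (-1.63-0.04j), -2.79-0.10j]]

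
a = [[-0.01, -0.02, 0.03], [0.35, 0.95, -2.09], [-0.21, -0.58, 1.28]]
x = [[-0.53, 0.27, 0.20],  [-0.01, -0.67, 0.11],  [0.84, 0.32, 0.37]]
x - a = [[-0.52, 0.29, 0.17], [-0.36, -1.62, 2.2], [1.05, 0.90, -0.91]]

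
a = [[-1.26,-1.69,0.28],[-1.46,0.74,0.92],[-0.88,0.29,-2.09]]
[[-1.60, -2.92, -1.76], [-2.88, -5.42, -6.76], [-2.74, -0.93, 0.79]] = a@[[1.99, 2.89, 2.83], [-0.47, -0.57, -1.36], [0.41, -0.85, -1.76]]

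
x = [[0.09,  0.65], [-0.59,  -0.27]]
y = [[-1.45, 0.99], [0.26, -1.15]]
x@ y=[[0.04, -0.66], [0.79, -0.27]]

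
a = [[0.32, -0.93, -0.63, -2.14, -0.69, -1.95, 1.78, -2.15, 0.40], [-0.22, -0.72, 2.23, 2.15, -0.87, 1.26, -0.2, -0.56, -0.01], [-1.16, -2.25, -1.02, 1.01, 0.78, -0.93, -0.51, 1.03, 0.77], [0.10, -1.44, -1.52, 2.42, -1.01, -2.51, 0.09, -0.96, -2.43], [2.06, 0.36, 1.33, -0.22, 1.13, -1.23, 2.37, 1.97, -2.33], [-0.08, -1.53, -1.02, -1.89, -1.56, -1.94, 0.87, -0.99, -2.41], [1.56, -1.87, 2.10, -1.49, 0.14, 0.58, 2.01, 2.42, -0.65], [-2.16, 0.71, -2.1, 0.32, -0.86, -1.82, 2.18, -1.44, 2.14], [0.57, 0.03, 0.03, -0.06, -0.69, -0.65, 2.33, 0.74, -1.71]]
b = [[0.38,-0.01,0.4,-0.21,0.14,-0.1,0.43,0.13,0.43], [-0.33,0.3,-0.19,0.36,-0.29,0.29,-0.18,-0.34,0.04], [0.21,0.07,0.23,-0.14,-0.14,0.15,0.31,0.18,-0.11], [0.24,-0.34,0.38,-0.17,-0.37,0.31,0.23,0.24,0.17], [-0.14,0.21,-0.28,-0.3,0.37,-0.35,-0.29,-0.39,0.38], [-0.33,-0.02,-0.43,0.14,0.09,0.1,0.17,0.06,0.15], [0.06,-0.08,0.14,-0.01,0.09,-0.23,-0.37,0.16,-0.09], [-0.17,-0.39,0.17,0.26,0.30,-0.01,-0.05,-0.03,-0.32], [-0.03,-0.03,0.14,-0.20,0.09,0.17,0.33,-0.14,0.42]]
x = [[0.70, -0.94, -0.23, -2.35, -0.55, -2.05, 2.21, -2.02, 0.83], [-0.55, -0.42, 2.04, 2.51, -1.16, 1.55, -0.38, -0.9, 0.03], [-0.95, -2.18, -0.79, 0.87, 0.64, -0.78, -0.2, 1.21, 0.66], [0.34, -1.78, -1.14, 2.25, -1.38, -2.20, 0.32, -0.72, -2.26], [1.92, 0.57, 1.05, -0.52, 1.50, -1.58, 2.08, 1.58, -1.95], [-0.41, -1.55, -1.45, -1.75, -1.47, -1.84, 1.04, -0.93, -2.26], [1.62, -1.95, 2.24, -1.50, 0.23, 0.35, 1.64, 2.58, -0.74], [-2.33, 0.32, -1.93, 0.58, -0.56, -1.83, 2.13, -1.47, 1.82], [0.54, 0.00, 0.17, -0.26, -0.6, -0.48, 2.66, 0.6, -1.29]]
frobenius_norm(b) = 2.21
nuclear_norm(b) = 5.33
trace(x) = 0.28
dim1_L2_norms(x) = [4.59, 3.96, 3.16, 4.7, 4.56, 4.51, 4.87, 4.82, 3.17]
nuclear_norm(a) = 32.66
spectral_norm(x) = 7.33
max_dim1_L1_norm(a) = 13.73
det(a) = -3372.97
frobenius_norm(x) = 12.93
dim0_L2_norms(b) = [0.72, 0.64, 0.85, 0.66, 0.72, 0.65, 0.85, 0.65, 0.83]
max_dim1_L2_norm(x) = 4.87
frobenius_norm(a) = 13.05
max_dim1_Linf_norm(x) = 2.66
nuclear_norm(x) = 32.85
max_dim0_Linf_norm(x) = 2.66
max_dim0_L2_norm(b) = 0.85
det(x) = -5873.88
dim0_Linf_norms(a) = [2.16, 2.25, 2.23, 2.42, 1.56, 2.51, 2.37, 2.42, 2.43]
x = b + a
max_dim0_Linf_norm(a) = 2.51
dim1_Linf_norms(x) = [2.35, 2.51, 2.18, 2.26, 2.08, 2.26, 2.58, 2.33, 2.66]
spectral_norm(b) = 1.41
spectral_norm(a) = 7.29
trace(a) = -0.95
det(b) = 0.00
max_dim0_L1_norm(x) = 12.66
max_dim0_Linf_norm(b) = 0.43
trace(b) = 1.23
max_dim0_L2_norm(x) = 4.99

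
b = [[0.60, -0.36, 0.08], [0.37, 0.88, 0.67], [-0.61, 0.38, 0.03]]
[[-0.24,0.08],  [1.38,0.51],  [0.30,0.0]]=b@ [[0.28, 0.04], [1.21, 0.01], [0.32, 0.72]]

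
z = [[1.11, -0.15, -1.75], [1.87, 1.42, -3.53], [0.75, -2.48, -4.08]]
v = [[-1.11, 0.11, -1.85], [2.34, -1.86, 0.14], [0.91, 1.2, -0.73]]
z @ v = [[-3.18,-1.7,-0.8], [-1.97,-6.67,-0.68], [-10.35,-0.2,1.24]]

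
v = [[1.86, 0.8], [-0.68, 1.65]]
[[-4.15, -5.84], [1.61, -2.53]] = v@[[-2.25, -2.11], [0.05, -2.4]]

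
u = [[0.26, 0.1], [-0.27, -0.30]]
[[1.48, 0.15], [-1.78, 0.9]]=u @ [[5.19,2.68],[1.26,-5.42]]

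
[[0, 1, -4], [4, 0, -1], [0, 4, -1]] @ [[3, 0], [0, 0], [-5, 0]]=[[20, 0], [17, 0], [5, 0]]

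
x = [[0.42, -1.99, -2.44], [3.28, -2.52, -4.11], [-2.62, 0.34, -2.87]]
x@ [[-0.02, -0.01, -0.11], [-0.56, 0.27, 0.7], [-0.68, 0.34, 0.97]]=[[2.77,  -1.37,  -3.81],[4.14,  -2.11,  -6.11],[1.81,  -0.86,  -2.26]]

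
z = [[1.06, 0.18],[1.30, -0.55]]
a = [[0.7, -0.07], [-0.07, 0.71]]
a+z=[[1.76, 0.11], [1.23, 0.16]]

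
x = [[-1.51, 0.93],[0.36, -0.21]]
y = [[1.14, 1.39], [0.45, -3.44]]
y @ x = [[-1.22, 0.77], [-1.92, 1.14]]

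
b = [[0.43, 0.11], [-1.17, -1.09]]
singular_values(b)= [1.65, 0.21]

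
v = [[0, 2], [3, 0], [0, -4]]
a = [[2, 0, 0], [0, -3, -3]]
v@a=[[0, -6, -6], [6, 0, 0], [0, 12, 12]]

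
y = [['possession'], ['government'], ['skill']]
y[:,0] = ['possession', 'government', 'skill']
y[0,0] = 'possession'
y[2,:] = ['skill']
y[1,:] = ['government']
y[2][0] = 'skill'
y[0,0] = 'possession'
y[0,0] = 'possession'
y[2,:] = ['skill']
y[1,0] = 'government'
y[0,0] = 'possession'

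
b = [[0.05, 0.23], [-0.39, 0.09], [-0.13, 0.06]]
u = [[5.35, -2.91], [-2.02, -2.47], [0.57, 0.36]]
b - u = [[-5.30, 3.14], [1.63, 2.56], [-0.70, -0.30]]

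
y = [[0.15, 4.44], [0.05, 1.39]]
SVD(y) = [[-0.95, -0.3], [-0.30, 0.95]] @ diag([4.655179007301848, 0.0028999958924940767]) @ [[-0.03, -1.00], [1.00, -0.03]]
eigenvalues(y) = [-0.01, 1.55]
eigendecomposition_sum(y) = [[-0.01, 0.02], [0.00, -0.0]] + [[0.16, 4.42], [0.05, 1.39]]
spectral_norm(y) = 4.66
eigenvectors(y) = [[-1.00, -0.95], [0.04, -0.3]]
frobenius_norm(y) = 4.66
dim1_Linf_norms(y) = [4.44, 1.39]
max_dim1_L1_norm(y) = 4.59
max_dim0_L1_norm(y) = 5.83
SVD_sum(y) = [[0.15, 4.44], [0.05, 1.39]] + [[-0.00, 0.0],[0.00, -0.00]]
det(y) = -0.01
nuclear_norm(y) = 4.66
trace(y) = 1.54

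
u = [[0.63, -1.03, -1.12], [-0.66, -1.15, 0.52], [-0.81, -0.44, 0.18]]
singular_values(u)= [1.66, 1.65, 0.38]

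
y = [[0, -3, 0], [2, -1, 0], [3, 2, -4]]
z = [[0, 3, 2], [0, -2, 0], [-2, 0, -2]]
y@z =[[0, 6, 0], [0, 8, 4], [8, 5, 14]]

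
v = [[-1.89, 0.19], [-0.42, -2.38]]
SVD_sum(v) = [[-0.1, -0.34], [-0.69, -2.3]] + [[-1.79, 0.53],[0.27, -0.08]]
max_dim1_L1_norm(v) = 2.8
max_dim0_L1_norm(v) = 2.57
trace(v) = -4.27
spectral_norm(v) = 2.43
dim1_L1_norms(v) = [2.08, 2.8]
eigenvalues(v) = [(-2.13+0.14j), (-2.13-0.14j)]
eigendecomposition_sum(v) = [[(-0.94+1.93j),0.09+1.44j], [(-0.21-3.19j),-1.19-1.79j]] + [[-0.94-1.93j, 0.09-1.44j], [-0.21+3.19j, (-1.19+1.79j)]]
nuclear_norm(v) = 4.31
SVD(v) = [[0.15,0.99], [0.99,-0.15]] @ diag([2.427323054673457, 1.8860283105644828]) @ [[-0.29, -0.96],  [-0.96, 0.29]]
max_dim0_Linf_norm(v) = 2.38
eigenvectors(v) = [[(-0.48-0.28j), (-0.48+0.28j)], [(0.83+0j), 0.83-0.00j]]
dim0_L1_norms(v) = [2.31, 2.57]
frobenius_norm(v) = 3.07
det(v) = 4.58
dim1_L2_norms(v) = [1.9, 2.42]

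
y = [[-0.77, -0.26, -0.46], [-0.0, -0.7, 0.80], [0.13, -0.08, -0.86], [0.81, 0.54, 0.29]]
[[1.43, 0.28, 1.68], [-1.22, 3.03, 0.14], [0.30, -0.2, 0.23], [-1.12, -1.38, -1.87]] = y@[[-1.76, 0.47, -1.67],[0.94, -3.6, -0.72],[-0.7, 0.64, -0.45]]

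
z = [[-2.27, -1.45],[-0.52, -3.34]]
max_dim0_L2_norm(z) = 3.64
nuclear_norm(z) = 5.69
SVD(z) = [[0.58, 0.81], [0.81, -0.58]] @ diag([3.9641963597931644, 1.7223667498539972]) @ [[-0.44, -0.90], [-0.9, 0.44]]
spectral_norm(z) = 3.96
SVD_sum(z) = [[-1.01, -2.07], [-1.42, -2.9]] + [[-1.26, 0.62], [0.90, -0.44]]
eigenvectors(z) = [[0.95, 0.68], [-0.32, 0.73]]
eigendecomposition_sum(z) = [[-1.36, 1.27], [0.46, -0.42]] + [[-0.91,  -2.72], [-0.98,  -2.92]]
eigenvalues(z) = [-1.79, -3.82]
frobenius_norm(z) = 4.32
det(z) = 6.83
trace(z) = -5.61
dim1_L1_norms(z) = [3.72, 3.86]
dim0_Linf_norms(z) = [2.27, 3.34]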